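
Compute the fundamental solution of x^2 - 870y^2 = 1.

(x, y) = (59, 2)

First expand sqrt(870) as a continued fraction. With x_i = (sqrt(870) + m_i)/d_i and (m_0, d_0) = (0, 1): a_0 = floor(sqrt(870)) = 29, since 29^2 = 841 <= 870 < 900 = 30^2.
Iterate m_{i+1} = d_i*a_i - m_i, d_{i+1} = (870 - m_{i+1}^2)/d_i, a_{i+1} = floor((a_0 + m_{i+1})/d_{i+1}):
  m_1 = 1*29 - 0 = 29, d_1 = (870 - 29^2)/1 = 29/1 = 29, a_1 = floor((29 + 29)/29) = 2.
  m_2 = 29*2 - 29 = 29, d_2 = (870 - 29^2)/29 = 29/29 = 1, a_2 = floor((29 + 29)/1) = 58.
  m_3 = 1*58 - 29 = 29, d_3 = (870 - 29^2)/1 = 29/1 = 29: (m_3, d_3) = (m_1, d_1) = (29, 29), so from here the quotients repeat a_1, a_2; the period length is 2.
So sqrt(870) = [29; (2, 58)] with period length k = 2.
k is even, so the fundamental solution of x^2 - 870y^2 = 1 is (p_{k-1}, q_{k-1}) = (p_1, q_1); compute convergents through index 1.
Convergents (p_i = a_i*p_{i-1} + p_{i-2}, q_i = a_i*q_{i-1} + q_{i-2} with p_{-2}=0, p_{-1}=1, q_{-2}=1, q_{-1}=0):
  i=0: a_0=29, p_0 = 29*1 + 0 = 29, q_0 = 29*0 + 1 = 1.
  i=1: a_1=2, p_1 = 2*29 + 1 = 59, q_1 = 2*1 + 0 = 2.
Check: 59^2 - 870*2^2 = 3481 - 3480 = 1, so (x, y) = (59, 2) solves the equation, and by the theorem it is the least positive solution.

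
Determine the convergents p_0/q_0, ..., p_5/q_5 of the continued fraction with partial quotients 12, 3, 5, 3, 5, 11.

Using the convergent recurrence p_i = a_i*p_{i-1} + p_{i-2}, q_i = a_i*q_{i-1} + q_{i-2} with p_{-2}=0, p_{-1}=1, q_{-2}=1, q_{-1}=0:
  i=0: a_0=12, p_0 = 12*1 + 0 = 12, q_0 = 12*0 + 1 = 1.
  i=1: a_1=3, p_1 = 3*12 + 1 = 37, q_1 = 3*1 + 0 = 3.
  i=2: a_2=5, p_2 = 5*37 + 12 = 197, q_2 = 5*3 + 1 = 16.
  i=3: a_3=3, p_3 = 3*197 + 37 = 628, q_3 = 3*16 + 3 = 51.
  i=4: a_4=5, p_4 = 5*628 + 197 = 3337, q_4 = 5*51 + 16 = 271.
  i=5: a_5=11, p_5 = 11*3337 + 628 = 37335, q_5 = 11*271 + 51 = 3032.

12/1, 37/3, 197/16, 628/51, 3337/271, 37335/3032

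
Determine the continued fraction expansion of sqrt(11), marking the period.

[3; (3, 6)]

Write x_i = (sqrt(11) + m_i)/d_i with (m_0, d_0) = (0, 1). a_0 = floor(sqrt(11)) = 3, since 3^2 = 9 <= 11 < 16 = 4^2.
Iterate m_{i+1} = d_i*a_i - m_i, d_{i+1} = (11 - m_{i+1}^2)/d_i, a_{i+1} = floor((a_0 + m_{i+1})/d_{i+1}):
  m_1 = 1*3 - 0 = 3, d_1 = (11 - 3^2)/1 = 2/1 = 2, a_1 = floor((3 + 3)/2) = 3.
  m_2 = 2*3 - 3 = 3, d_2 = (11 - 3^2)/2 = 2/2 = 1, a_2 = floor((3 + 3)/1) = 6.
  m_3 = 1*6 - 3 = 3, d_3 = (11 - 3^2)/1 = 2/1 = 2: (m_3, d_3) = (m_1, d_1) = (3, 2), so from here the quotients repeat a_1, a_2; the period length is 2.
Hence the expansion of sqrt(11) is a_0 = 3 followed by the repeating block 3, 6 (period 2).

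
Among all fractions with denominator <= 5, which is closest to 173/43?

Expand x = 173/43 as a continued fraction with the Euclidean algorithm:
  173 = 4*43 + 1, so a_0 = 4.
  43 = 43*1 + 0, so a_1 = 43.
so x = [4; 43].
Convergents (p_i = a_i*p_{i-1} + p_{i-2}, q_i = a_i*q_{i-1} + q_{i-2} with p_{-2}=0, p_{-1}=1, q_{-2}=1, q_{-1}=0), until the denominator exceeds 5:
  i=0: a_0=4, p_0 = 4*1 + 0 = 4, q_0 = 4*0 + 1 = 1.
  i=1: a_1=43, p_1 = 43*4 + 1 = 173, q_1 = 43*1 + 0 = 43.
q_1 = 43 > 5, so the last convergent with denominator <= 5 is p_0/q_0 = 4/1.
The closest fraction with denominator <= 5 is either p_0/q_0 or the intermediate fraction (k*p_0 + p_{-1})/(k*q_0 + q_{-1}) with the largest k >= 1 whose denominator stays <= 5; these approach x as k grows, and every other convergent or intermediate fraction in range is farther away.
Largest k: floor((5 - q_{-1})/q_0) = floor((5 - 0)/1) = 5 (using the seeds p_{-1} = 1, q_{-1} = 0).
That gives (5*4 + 1)/(5*1 + 0) = 21/5.
Compare the errors: |x - 4/1| = |173*1 - 4*43|/(43*1) = 1/43, and |x - 21/5| = |173*5 - 21*43|/(43*5) = 38/215.
Cross-multiplying, 1*215 = 215 < 1634 = 38*43, so 1/43 is smaller: the convergent 4/1 is closer to x than 21/5.

4/1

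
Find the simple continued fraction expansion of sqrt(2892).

Write x_i = (sqrt(2892) + m_i)/d_i with (m_0, d_0) = (0, 1). a_0 = floor(sqrt(2892)) = 53, since 53^2 = 2809 <= 2892 < 2916 = 54^2.
Iterate m_{i+1} = d_i*a_i - m_i, d_{i+1} = (2892 - m_{i+1}^2)/d_i, a_{i+1} = floor((a_0 + m_{i+1})/d_{i+1}):
  m_1 = 1*53 - 0 = 53, d_1 = (2892 - 53^2)/1 = 83/1 = 83, a_1 = floor((53 + 53)/83) = 1.
  m_2 = 83*1 - 53 = 30, d_2 = (2892 - 30^2)/83 = 1992/83 = 24, a_2 = floor((53 + 30)/24) = 3.
  m_3 = 24*3 - 30 = 42, d_3 = (2892 - 42^2)/24 = 1128/24 = 47, a_3 = floor((53 + 42)/47) = 2.
  m_4 = 47*2 - 42 = 52, d_4 = (2892 - 52^2)/47 = 188/47 = 4, a_4 = floor((53 + 52)/4) = 26.
  m_5 = 4*26 - 52 = 52, d_5 = (2892 - 52^2)/4 = 188/4 = 47, a_5 = floor((53 + 52)/47) = 2.
  m_6 = 47*2 - 52 = 42, d_6 = (2892 - 42^2)/47 = 1128/47 = 24, a_6 = floor((53 + 42)/24) = 3.
  m_7 = 24*3 - 42 = 30, d_7 = (2892 - 30^2)/24 = 1992/24 = 83, a_7 = floor((53 + 30)/83) = 1.
  m_8 = 83*1 - 30 = 53, d_8 = (2892 - 53^2)/83 = 83/83 = 1, a_8 = floor((53 + 53)/1) = 106.
  m_9 = 1*106 - 53 = 53, d_9 = (2892 - 53^2)/1 = 83/1 = 83: (m_9, d_9) = (m_1, d_1) = (53, 83), so from here the quotients repeat a_1, ..., a_8; the period length is 8.
Hence the expansion of sqrt(2892) is a_0 = 53 followed by the repeating block 1, 3, 2, 26, 2, 3, 1, 106 (period 8).

[53; (1, 3, 2, 26, 2, 3, 1, 106)]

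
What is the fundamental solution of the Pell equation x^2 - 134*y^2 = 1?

(x, y) = (145925, 12606)

First expand sqrt(134) as a continued fraction. With x_i = (sqrt(134) + m_i)/d_i and (m_0, d_0) = (0, 1): a_0 = floor(sqrt(134)) = 11, since 11^2 = 121 <= 134 < 144 = 12^2.
Iterate m_{i+1} = d_i*a_i - m_i, d_{i+1} = (134 - m_{i+1}^2)/d_i, a_{i+1} = floor((a_0 + m_{i+1})/d_{i+1}):
  m_1 = 1*11 - 0 = 11, d_1 = (134 - 11^2)/1 = 13/1 = 13, a_1 = floor((11 + 11)/13) = 1.
  m_2 = 13*1 - 11 = 2, d_2 = (134 - 2^2)/13 = 130/13 = 10, a_2 = floor((11 + 2)/10) = 1.
  m_3 = 10*1 - 2 = 8, d_3 = (134 - 8^2)/10 = 70/10 = 7, a_3 = floor((11 + 8)/7) = 2.
  m_4 = 7*2 - 8 = 6, d_4 = (134 - 6^2)/7 = 98/7 = 14, a_4 = floor((11 + 6)/14) = 1.
  m_5 = 14*1 - 6 = 8, d_5 = (134 - 8^2)/14 = 70/14 = 5, a_5 = floor((11 + 8)/5) = 3.
  m_6 = 5*3 - 8 = 7, d_6 = (134 - 7^2)/5 = 85/5 = 17, a_6 = floor((11 + 7)/17) = 1.
  m_7 = 17*1 - 7 = 10, d_7 = (134 - 10^2)/17 = 34/17 = 2, a_7 = floor((11 + 10)/2) = 10.
  m_8 = 2*10 - 10 = 10, d_8 = (134 - 10^2)/2 = 34/2 = 17, a_8 = floor((11 + 10)/17) = 1.
  m_9 = 17*1 - 10 = 7, d_9 = (134 - 7^2)/17 = 85/17 = 5, a_9 = floor((11 + 7)/5) = 3.
  m_10 = 5*3 - 7 = 8, d_10 = (134 - 8^2)/5 = 70/5 = 14, a_10 = floor((11 + 8)/14) = 1.
  m_11 = 14*1 - 8 = 6, d_11 = (134 - 6^2)/14 = 98/14 = 7, a_11 = floor((11 + 6)/7) = 2.
  m_12 = 7*2 - 6 = 8, d_12 = (134 - 8^2)/7 = 70/7 = 10, a_12 = floor((11 + 8)/10) = 1.
  m_13 = 10*1 - 8 = 2, d_13 = (134 - 2^2)/10 = 130/10 = 13, a_13 = floor((11 + 2)/13) = 1.
  m_14 = 13*1 - 2 = 11, d_14 = (134 - 11^2)/13 = 13/13 = 1, a_14 = floor((11 + 11)/1) = 22.
  m_15 = 1*22 - 11 = 11, d_15 = (134 - 11^2)/1 = 13/1 = 13: (m_15, d_15) = (m_1, d_1) = (11, 13), so from here the quotients repeat a_1, ..., a_14; the period length is 14.
So sqrt(134) = [11; (1, 1, 2, 1, 3, 1, 10, 1, 3, 1, 2, 1, 1, 22)] with period length k = 14.
k is even, so the fundamental solution of x^2 - 134y^2 = 1 is (p_{k-1}, q_{k-1}) = (p_13, q_13); compute convergents through index 13.
Convergents (p_i = a_i*p_{i-1} + p_{i-2}, q_i = a_i*q_{i-1} + q_{i-2} with p_{-2}=0, p_{-1}=1, q_{-2}=1, q_{-1}=0):
  i=0: a_0=11, p_0 = 11*1 + 0 = 11, q_0 = 11*0 + 1 = 1.
  i=1: a_1=1, p_1 = 1*11 + 1 = 12, q_1 = 1*1 + 0 = 1.
  i=2: a_2=1, p_2 = 1*12 + 11 = 23, q_2 = 1*1 + 1 = 2.
  i=3: a_3=2, p_3 = 2*23 + 12 = 58, q_3 = 2*2 + 1 = 5.
  i=4: a_4=1, p_4 = 1*58 + 23 = 81, q_4 = 1*5 + 2 = 7.
  i=5: a_5=3, p_5 = 3*81 + 58 = 301, q_5 = 3*7 + 5 = 26.
  i=6: a_6=1, p_6 = 1*301 + 81 = 382, q_6 = 1*26 + 7 = 33.
  i=7: a_7=10, p_7 = 10*382 + 301 = 4121, q_7 = 10*33 + 26 = 356.
  i=8: a_8=1, p_8 = 1*4121 + 382 = 4503, q_8 = 1*356 + 33 = 389.
  i=9: a_9=3, p_9 = 3*4503 + 4121 = 17630, q_9 = 3*389 + 356 = 1523.
  i=10: a_10=1, p_10 = 1*17630 + 4503 = 22133, q_10 = 1*1523 + 389 = 1912.
  i=11: a_11=2, p_11 = 2*22133 + 17630 = 61896, q_11 = 2*1912 + 1523 = 5347.
  i=12: a_12=1, p_12 = 1*61896 + 22133 = 84029, q_12 = 1*5347 + 1912 = 7259.
  i=13: a_13=1, p_13 = 1*84029 + 61896 = 145925, q_13 = 1*7259 + 5347 = 12606.
Check: 145925^2 - 134*12606^2 = 21294105625 - 21294105624 = 1, so (x, y) = (145925, 12606) solves the equation, and by the theorem it is the least positive solution.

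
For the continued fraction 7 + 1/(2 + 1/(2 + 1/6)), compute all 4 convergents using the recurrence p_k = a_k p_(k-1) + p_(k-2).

Using the convergent recurrence p_i = a_i*p_{i-1} + p_{i-2}, q_i = a_i*q_{i-1} + q_{i-2} with p_{-2}=0, p_{-1}=1, q_{-2}=1, q_{-1}=0:
  i=0: a_0=7, p_0 = 7*1 + 0 = 7, q_0 = 7*0 + 1 = 1.
  i=1: a_1=2, p_1 = 2*7 + 1 = 15, q_1 = 2*1 + 0 = 2.
  i=2: a_2=2, p_2 = 2*15 + 7 = 37, q_2 = 2*2 + 1 = 5.
  i=3: a_3=6, p_3 = 6*37 + 15 = 237, q_3 = 6*5 + 2 = 32.

7/1, 15/2, 37/5, 237/32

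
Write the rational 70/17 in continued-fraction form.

Run the Euclidean algorithm on 70 and 17; the successive quotients are the partial quotients a_0, a_1, ... (each step inverts the fractional part left over by the previous one):
  70 = 4*17 + 2, so a_0 = 4.
  17 = 8*2 + 1, so a_1 = 8.
  2 = 2*1 + 0, so a_2 = 2.
The remainder reaches 0 after 3 divisions, so the expansion has 3 partial quotients, read off in order.

[4; 8, 2]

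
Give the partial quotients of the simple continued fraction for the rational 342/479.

Run the Euclidean algorithm on 342 and 479; the successive quotients are the partial quotients a_0, a_1, ... (each step inverts the fractional part left over by the previous one):
  342 = 0*479 + 342, so a_0 = 0.
  479 = 1*342 + 137, so a_1 = 1.
  342 = 2*137 + 68, so a_2 = 2.
  137 = 2*68 + 1, so a_3 = 2.
  68 = 68*1 + 0, so a_4 = 68.
The remainder reaches 0 after 5 divisions, so the expansion has 5 partial quotients, read off in order.

[0; 1, 2, 2, 68]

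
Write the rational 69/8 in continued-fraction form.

[8; 1, 1, 1, 2]

Run the Euclidean algorithm on 69 and 8; the successive quotients are the partial quotients a_0, a_1, ... (each step inverts the fractional part left over by the previous one):
  69 = 8*8 + 5, so a_0 = 8.
  8 = 1*5 + 3, so a_1 = 1.
  5 = 1*3 + 2, so a_2 = 1.
  3 = 1*2 + 1, so a_3 = 1.
  2 = 2*1 + 0, so a_4 = 2.
The remainder reaches 0 after 5 divisions, so the expansion has 5 partial quotients, read off in order.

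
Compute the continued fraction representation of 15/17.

Run the Euclidean algorithm on 15 and 17; the successive quotients are the partial quotients a_0, a_1, ... (each step inverts the fractional part left over by the previous one):
  15 = 0*17 + 15, so a_0 = 0.
  17 = 1*15 + 2, so a_1 = 1.
  15 = 7*2 + 1, so a_2 = 7.
  2 = 2*1 + 0, so a_3 = 2.
The remainder reaches 0 after 4 divisions, so the expansion has 4 partial quotients, read off in order.

[0; 1, 7, 2]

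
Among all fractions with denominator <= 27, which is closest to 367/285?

Expand x = 367/285 as a continued fraction with the Euclidean algorithm:
  367 = 1*285 + 82, so a_0 = 1.
  285 = 3*82 + 39, so a_1 = 3.
  82 = 2*39 + 4, so a_2 = 2.
  39 = 9*4 + 3, so a_3 = 9.
  4 = 1*3 + 1, so a_4 = 1.
  3 = 3*1 + 0, so a_5 = 3.
so x = [1; 3, 2, 9, 1, 3].
Convergents (p_i = a_i*p_{i-1} + p_{i-2}, q_i = a_i*q_{i-1} + q_{i-2} with p_{-2}=0, p_{-1}=1, q_{-2}=1, q_{-1}=0), until the denominator exceeds 27:
  i=0: a_0=1, p_0 = 1*1 + 0 = 1, q_0 = 1*0 + 1 = 1.
  i=1: a_1=3, p_1 = 3*1 + 1 = 4, q_1 = 3*1 + 0 = 3.
  i=2: a_2=2, p_2 = 2*4 + 1 = 9, q_2 = 2*3 + 1 = 7.
  i=3: a_3=9, p_3 = 9*9 + 4 = 85, q_3 = 9*7 + 3 = 66.
q_3 = 66 > 27, so the last convergent with denominator <= 27 is p_2/q_2 = 9/7.
The closest fraction with denominator <= 27 is either p_2/q_2 or the intermediate fraction (k*p_2 + p_1)/(k*q_2 + q_1) with the largest k >= 1 whose denominator stays <= 27; these approach x as k grows, and every other convergent or intermediate fraction in range is farther away.
Largest k: floor((27 - q_1)/q_2) = floor((27 - 3)/7) = 3.
That gives (3*9 + 4)/(3*7 + 3) = 31/24.
Compare the errors: |x - 9/7| = |367*7 - 9*285|/(285*7) = 4/1995, and |x - 31/24| = |367*24 - 31*285|/(285*24) = 27/6840.
Cross-multiplying, 4*6840 = 27360 < 53865 = 27*1995, so 4/1995 is smaller: the convergent 9/7 is closer to x than 31/24.

9/7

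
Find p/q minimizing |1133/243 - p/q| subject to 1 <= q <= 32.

Expand x = 1133/243 as a continued fraction with the Euclidean algorithm:
  1133 = 4*243 + 161, so a_0 = 4.
  243 = 1*161 + 82, so a_1 = 1.
  161 = 1*82 + 79, so a_2 = 1.
  82 = 1*79 + 3, so a_3 = 1.
  79 = 26*3 + 1, so a_4 = 26.
  3 = 3*1 + 0, so a_5 = 3.
so x = [4; 1, 1, 1, 26, 3].
Convergents (p_i = a_i*p_{i-1} + p_{i-2}, q_i = a_i*q_{i-1} + q_{i-2} with p_{-2}=0, p_{-1}=1, q_{-2}=1, q_{-1}=0), until the denominator exceeds 32:
  i=0: a_0=4, p_0 = 4*1 + 0 = 4, q_0 = 4*0 + 1 = 1.
  i=1: a_1=1, p_1 = 1*4 + 1 = 5, q_1 = 1*1 + 0 = 1.
  i=2: a_2=1, p_2 = 1*5 + 4 = 9, q_2 = 1*1 + 1 = 2.
  i=3: a_3=1, p_3 = 1*9 + 5 = 14, q_3 = 1*2 + 1 = 3.
  i=4: a_4=26, p_4 = 26*14 + 9 = 373, q_4 = 26*3 + 2 = 80.
q_4 = 80 > 32, so the last convergent with denominator <= 32 is p_3/q_3 = 14/3.
The closest fraction with denominator <= 32 is either p_3/q_3 or the intermediate fraction (k*p_3 + p_2)/(k*q_3 + q_2) with the largest k >= 1 whose denominator stays <= 32; these approach x as k grows, and every other convergent or intermediate fraction in range is farther away.
Largest k: floor((32 - q_2)/q_3) = floor((32 - 2)/3) = 10.
That gives (10*14 + 9)/(10*3 + 2) = 149/32.
Compare the errors: |x - 14/3| = |1133*3 - 14*243|/(243*3) = 3/729, and |x - 149/32| = |1133*32 - 149*243|/(243*32) = 49/7776.
Cross-multiplying, 3*7776 = 23328 < 35721 = 49*729, so 3/729 is smaller: the convergent 14/3 is closer to x than 149/32.

14/3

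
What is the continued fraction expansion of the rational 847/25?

Run the Euclidean algorithm on 847 and 25; the successive quotients are the partial quotients a_0, a_1, ... (each step inverts the fractional part left over by the previous one):
  847 = 33*25 + 22, so a_0 = 33.
  25 = 1*22 + 3, so a_1 = 1.
  22 = 7*3 + 1, so a_2 = 7.
  3 = 3*1 + 0, so a_3 = 3.
The remainder reaches 0 after 4 divisions, so the expansion has 4 partial quotients, read off in order.

[33; 1, 7, 3]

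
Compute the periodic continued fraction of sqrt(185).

[13; (1, 1, 1, 1, 26)]

Write x_i = (sqrt(185) + m_i)/d_i with (m_0, d_0) = (0, 1). a_0 = floor(sqrt(185)) = 13, since 13^2 = 169 <= 185 < 196 = 14^2.
Iterate m_{i+1} = d_i*a_i - m_i, d_{i+1} = (185 - m_{i+1}^2)/d_i, a_{i+1} = floor((a_0 + m_{i+1})/d_{i+1}):
  m_1 = 1*13 - 0 = 13, d_1 = (185 - 13^2)/1 = 16/1 = 16, a_1 = floor((13 + 13)/16) = 1.
  m_2 = 16*1 - 13 = 3, d_2 = (185 - 3^2)/16 = 176/16 = 11, a_2 = floor((13 + 3)/11) = 1.
  m_3 = 11*1 - 3 = 8, d_3 = (185 - 8^2)/11 = 121/11 = 11, a_3 = floor((13 + 8)/11) = 1.
  m_4 = 11*1 - 8 = 3, d_4 = (185 - 3^2)/11 = 176/11 = 16, a_4 = floor((13 + 3)/16) = 1.
  m_5 = 16*1 - 3 = 13, d_5 = (185 - 13^2)/16 = 16/16 = 1, a_5 = floor((13 + 13)/1) = 26.
  m_6 = 1*26 - 13 = 13, d_6 = (185 - 13^2)/1 = 16/1 = 16: (m_6, d_6) = (m_1, d_1) = (13, 16), so from here the quotients repeat a_1, ..., a_5; the period length is 5.
Hence the expansion of sqrt(185) is a_0 = 13 followed by the repeating block 1, 1, 1, 1, 26 (period 5).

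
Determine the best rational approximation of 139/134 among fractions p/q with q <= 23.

24/23

Expand x = 139/134 as a continued fraction with the Euclidean algorithm:
  139 = 1*134 + 5, so a_0 = 1.
  134 = 26*5 + 4, so a_1 = 26.
  5 = 1*4 + 1, so a_2 = 1.
  4 = 4*1 + 0, so a_3 = 4.
so x = [1; 26, 1, 4].
Convergents (p_i = a_i*p_{i-1} + p_{i-2}, q_i = a_i*q_{i-1} + q_{i-2} with p_{-2}=0, p_{-1}=1, q_{-2}=1, q_{-1}=0), until the denominator exceeds 23:
  i=0: a_0=1, p_0 = 1*1 + 0 = 1, q_0 = 1*0 + 1 = 1.
  i=1: a_1=26, p_1 = 26*1 + 1 = 27, q_1 = 26*1 + 0 = 26.
q_1 = 26 > 23, so the last convergent with denominator <= 23 is p_0/q_0 = 1/1.
The closest fraction with denominator <= 23 is either p_0/q_0 or the intermediate fraction (k*p_0 + p_{-1})/(k*q_0 + q_{-1}) with the largest k >= 1 whose denominator stays <= 23; these approach x as k grows, and every other convergent or intermediate fraction in range is farther away.
Largest k: floor((23 - q_{-1})/q_0) = floor((23 - 0)/1) = 23 (using the seeds p_{-1} = 1, q_{-1} = 0).
That gives (23*1 + 1)/(23*1 + 0) = 24/23.
Compare the errors: |x - 1/1| = |139*1 - 1*134|/(134*1) = 5/134, and |x - 24/23| = |139*23 - 24*134|/(134*23) = 19/3082.
Cross-multiplying, 19*134 = 2546 < 15410 = 5*3082, so 19/3082 is smaller: the intermediate fraction 24/23 is closer to x than 1/1.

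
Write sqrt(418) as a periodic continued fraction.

[20; (2, 4, 20, 4, 2, 40)]

Write x_i = (sqrt(418) + m_i)/d_i with (m_0, d_0) = (0, 1). a_0 = floor(sqrt(418)) = 20, since 20^2 = 400 <= 418 < 441 = 21^2.
Iterate m_{i+1} = d_i*a_i - m_i, d_{i+1} = (418 - m_{i+1}^2)/d_i, a_{i+1} = floor((a_0 + m_{i+1})/d_{i+1}):
  m_1 = 1*20 - 0 = 20, d_1 = (418 - 20^2)/1 = 18/1 = 18, a_1 = floor((20 + 20)/18) = 2.
  m_2 = 18*2 - 20 = 16, d_2 = (418 - 16^2)/18 = 162/18 = 9, a_2 = floor((20 + 16)/9) = 4.
  m_3 = 9*4 - 16 = 20, d_3 = (418 - 20^2)/9 = 18/9 = 2, a_3 = floor((20 + 20)/2) = 20.
  m_4 = 2*20 - 20 = 20, d_4 = (418 - 20^2)/2 = 18/2 = 9, a_4 = floor((20 + 20)/9) = 4.
  m_5 = 9*4 - 20 = 16, d_5 = (418 - 16^2)/9 = 162/9 = 18, a_5 = floor((20 + 16)/18) = 2.
  m_6 = 18*2 - 16 = 20, d_6 = (418 - 20^2)/18 = 18/18 = 1, a_6 = floor((20 + 20)/1) = 40.
  m_7 = 1*40 - 20 = 20, d_7 = (418 - 20^2)/1 = 18/1 = 18: (m_7, d_7) = (m_1, d_1) = (20, 18), so from here the quotients repeat a_1, ..., a_6; the period length is 6.
Hence the expansion of sqrt(418) is a_0 = 20 followed by the repeating block 2, 4, 20, 4, 2, 40 (period 6).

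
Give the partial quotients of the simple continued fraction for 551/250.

[2; 4, 1, 9, 5]

Run the Euclidean algorithm on 551 and 250; the successive quotients are the partial quotients a_0, a_1, ... (each step inverts the fractional part left over by the previous one):
  551 = 2*250 + 51, so a_0 = 2.
  250 = 4*51 + 46, so a_1 = 4.
  51 = 1*46 + 5, so a_2 = 1.
  46 = 9*5 + 1, so a_3 = 9.
  5 = 5*1 + 0, so a_4 = 5.
The remainder reaches 0 after 5 divisions, so the expansion has 5 partial quotients, read off in order.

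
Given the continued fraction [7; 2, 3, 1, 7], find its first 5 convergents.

7/1, 15/2, 52/7, 67/9, 521/70

Using the convergent recurrence p_i = a_i*p_{i-1} + p_{i-2}, q_i = a_i*q_{i-1} + q_{i-2} with p_{-2}=0, p_{-1}=1, q_{-2}=1, q_{-1}=0:
  i=0: a_0=7, p_0 = 7*1 + 0 = 7, q_0 = 7*0 + 1 = 1.
  i=1: a_1=2, p_1 = 2*7 + 1 = 15, q_1 = 2*1 + 0 = 2.
  i=2: a_2=3, p_2 = 3*15 + 7 = 52, q_2 = 3*2 + 1 = 7.
  i=3: a_3=1, p_3 = 1*52 + 15 = 67, q_3 = 1*7 + 2 = 9.
  i=4: a_4=7, p_4 = 7*67 + 52 = 521, q_4 = 7*9 + 7 = 70.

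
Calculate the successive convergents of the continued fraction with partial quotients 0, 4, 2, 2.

0/1, 1/4, 2/9, 5/22

Using the convergent recurrence p_i = a_i*p_{i-1} + p_{i-2}, q_i = a_i*q_{i-1} + q_{i-2} with p_{-2}=0, p_{-1}=1, q_{-2}=1, q_{-1}=0:
  i=0: a_0=0, p_0 = 0*1 + 0 = 0, q_0 = 0*0 + 1 = 1.
  i=1: a_1=4, p_1 = 4*0 + 1 = 1, q_1 = 4*1 + 0 = 4.
  i=2: a_2=2, p_2 = 2*1 + 0 = 2, q_2 = 2*4 + 1 = 9.
  i=3: a_3=2, p_3 = 2*2 + 1 = 5, q_3 = 2*9 + 4 = 22.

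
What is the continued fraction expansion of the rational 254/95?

Run the Euclidean algorithm on 254 and 95; the successive quotients are the partial quotients a_0, a_1, ... (each step inverts the fractional part left over by the previous one):
  254 = 2*95 + 64, so a_0 = 2.
  95 = 1*64 + 31, so a_1 = 1.
  64 = 2*31 + 2, so a_2 = 2.
  31 = 15*2 + 1, so a_3 = 15.
  2 = 2*1 + 0, so a_4 = 2.
The remainder reaches 0 after 5 divisions, so the expansion has 5 partial quotients, read off in order.

[2; 1, 2, 15, 2]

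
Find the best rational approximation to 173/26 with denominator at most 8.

20/3

Expand x = 173/26 as a continued fraction with the Euclidean algorithm:
  173 = 6*26 + 17, so a_0 = 6.
  26 = 1*17 + 9, so a_1 = 1.
  17 = 1*9 + 8, so a_2 = 1.
  9 = 1*8 + 1, so a_3 = 1.
  8 = 8*1 + 0, so a_4 = 8.
so x = [6; 1, 1, 1, 8].
Convergents (p_i = a_i*p_{i-1} + p_{i-2}, q_i = a_i*q_{i-1} + q_{i-2} with p_{-2}=0, p_{-1}=1, q_{-2}=1, q_{-1}=0), until the denominator exceeds 8:
  i=0: a_0=6, p_0 = 6*1 + 0 = 6, q_0 = 6*0 + 1 = 1.
  i=1: a_1=1, p_1 = 1*6 + 1 = 7, q_1 = 1*1 + 0 = 1.
  i=2: a_2=1, p_2 = 1*7 + 6 = 13, q_2 = 1*1 + 1 = 2.
  i=3: a_3=1, p_3 = 1*13 + 7 = 20, q_3 = 1*2 + 1 = 3.
  i=4: a_4=8, p_4 = 8*20 + 13 = 173, q_4 = 8*3 + 2 = 26.
q_4 = 26 > 8, so the last convergent with denominator <= 8 is p_3/q_3 = 20/3.
The closest fraction with denominator <= 8 is either p_3/q_3 or the intermediate fraction (k*p_3 + p_2)/(k*q_3 + q_2) with the largest k >= 1 whose denominator stays <= 8; these approach x as k grows, and every other convergent or intermediate fraction in range is farther away.
Largest k: floor((8 - q_2)/q_3) = floor((8 - 2)/3) = 2.
That gives (2*20 + 13)/(2*3 + 2) = 53/8.
Compare the errors: |x - 20/3| = |173*3 - 20*26|/(26*3) = 1/78, and |x - 53/8| = |173*8 - 53*26|/(26*8) = 6/208.
Cross-multiplying, 1*208 = 208 < 468 = 6*78, so 1/78 is smaller: the convergent 20/3 is closer to x than 53/8.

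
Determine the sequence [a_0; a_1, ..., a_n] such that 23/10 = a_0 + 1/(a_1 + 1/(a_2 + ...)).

Run the Euclidean algorithm on 23 and 10; the successive quotients are the partial quotients a_0, a_1, ... (each step inverts the fractional part left over by the previous one):
  23 = 2*10 + 3, so a_0 = 2.
  10 = 3*3 + 1, so a_1 = 3.
  3 = 3*1 + 0, so a_2 = 3.
The remainder reaches 0 after 3 divisions, so the expansion has 3 partial quotients, read off in order.

[2; 3, 3]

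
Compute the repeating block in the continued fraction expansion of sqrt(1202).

[34; (1, 2, 34, 2, 1, 68)]

Write x_i = (sqrt(1202) + m_i)/d_i with (m_0, d_0) = (0, 1). a_0 = floor(sqrt(1202)) = 34, since 34^2 = 1156 <= 1202 < 1225 = 35^2.
Iterate m_{i+1} = d_i*a_i - m_i, d_{i+1} = (1202 - m_{i+1}^2)/d_i, a_{i+1} = floor((a_0 + m_{i+1})/d_{i+1}):
  m_1 = 1*34 - 0 = 34, d_1 = (1202 - 34^2)/1 = 46/1 = 46, a_1 = floor((34 + 34)/46) = 1.
  m_2 = 46*1 - 34 = 12, d_2 = (1202 - 12^2)/46 = 1058/46 = 23, a_2 = floor((34 + 12)/23) = 2.
  m_3 = 23*2 - 12 = 34, d_3 = (1202 - 34^2)/23 = 46/23 = 2, a_3 = floor((34 + 34)/2) = 34.
  m_4 = 2*34 - 34 = 34, d_4 = (1202 - 34^2)/2 = 46/2 = 23, a_4 = floor((34 + 34)/23) = 2.
  m_5 = 23*2 - 34 = 12, d_5 = (1202 - 12^2)/23 = 1058/23 = 46, a_5 = floor((34 + 12)/46) = 1.
  m_6 = 46*1 - 12 = 34, d_6 = (1202 - 34^2)/46 = 46/46 = 1, a_6 = floor((34 + 34)/1) = 68.
  m_7 = 1*68 - 34 = 34, d_7 = (1202 - 34^2)/1 = 46/1 = 46: (m_7, d_7) = (m_1, d_1) = (34, 46), so from here the quotients repeat a_1, ..., a_6; the period length is 6.
Hence the expansion of sqrt(1202) is a_0 = 34 followed by the repeating block 1, 2, 34, 2, 1, 68 (period 6).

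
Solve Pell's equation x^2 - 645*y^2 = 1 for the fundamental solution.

First expand sqrt(645) as a continued fraction. With x_i = (sqrt(645) + m_i)/d_i and (m_0, d_0) = (0, 1): a_0 = floor(sqrt(645)) = 25, since 25^2 = 625 <= 645 < 676 = 26^2.
Iterate m_{i+1} = d_i*a_i - m_i, d_{i+1} = (645 - m_{i+1}^2)/d_i, a_{i+1} = floor((a_0 + m_{i+1})/d_{i+1}):
  m_1 = 1*25 - 0 = 25, d_1 = (645 - 25^2)/1 = 20/1 = 20, a_1 = floor((25 + 25)/20) = 2.
  m_2 = 20*2 - 25 = 15, d_2 = (645 - 15^2)/20 = 420/20 = 21, a_2 = floor((25 + 15)/21) = 1.
  m_3 = 21*1 - 15 = 6, d_3 = (645 - 6^2)/21 = 609/21 = 29, a_3 = floor((25 + 6)/29) = 1.
  m_4 = 29*1 - 6 = 23, d_4 = (645 - 23^2)/29 = 116/29 = 4, a_4 = floor((25 + 23)/4) = 12.
  m_5 = 4*12 - 23 = 25, d_5 = (645 - 25^2)/4 = 20/4 = 5, a_5 = floor((25 + 25)/5) = 10.
  m_6 = 5*10 - 25 = 25, d_6 = (645 - 25^2)/5 = 20/5 = 4, a_6 = floor((25 + 25)/4) = 12.
  m_7 = 4*12 - 25 = 23, d_7 = (645 - 23^2)/4 = 116/4 = 29, a_7 = floor((25 + 23)/29) = 1.
  m_8 = 29*1 - 23 = 6, d_8 = (645 - 6^2)/29 = 609/29 = 21, a_8 = floor((25 + 6)/21) = 1.
  m_9 = 21*1 - 6 = 15, d_9 = (645 - 15^2)/21 = 420/21 = 20, a_9 = floor((25 + 15)/20) = 2.
  m_10 = 20*2 - 15 = 25, d_10 = (645 - 25^2)/20 = 20/20 = 1, a_10 = floor((25 + 25)/1) = 50.
  m_11 = 1*50 - 25 = 25, d_11 = (645 - 25^2)/1 = 20/1 = 20: (m_11, d_11) = (m_1, d_1) = (25, 20), so from here the quotients repeat a_1, ..., a_10; the period length is 10.
So sqrt(645) = [25; (2, 1, 1, 12, 10, 12, 1, 1, 2, 50)] with period length k = 10.
k is even, so the fundamental solution of x^2 - 645y^2 = 1 is (p_{k-1}, q_{k-1}) = (p_9, q_9); compute convergents through index 9.
Convergents (p_i = a_i*p_{i-1} + p_{i-2}, q_i = a_i*q_{i-1} + q_{i-2} with p_{-2}=0, p_{-1}=1, q_{-2}=1, q_{-1}=0):
  i=0: a_0=25, p_0 = 25*1 + 0 = 25, q_0 = 25*0 + 1 = 1.
  i=1: a_1=2, p_1 = 2*25 + 1 = 51, q_1 = 2*1 + 0 = 2.
  i=2: a_2=1, p_2 = 1*51 + 25 = 76, q_2 = 1*2 + 1 = 3.
  i=3: a_3=1, p_3 = 1*76 + 51 = 127, q_3 = 1*3 + 2 = 5.
  i=4: a_4=12, p_4 = 12*127 + 76 = 1600, q_4 = 12*5 + 3 = 63.
  i=5: a_5=10, p_5 = 10*1600 + 127 = 16127, q_5 = 10*63 + 5 = 635.
  i=6: a_6=12, p_6 = 12*16127 + 1600 = 195124, q_6 = 12*635 + 63 = 7683.
  i=7: a_7=1, p_7 = 1*195124 + 16127 = 211251, q_7 = 1*7683 + 635 = 8318.
  i=8: a_8=1, p_8 = 1*211251 + 195124 = 406375, q_8 = 1*8318 + 7683 = 16001.
  i=9: a_9=2, p_9 = 2*406375 + 211251 = 1024001, q_9 = 2*16001 + 8318 = 40320.
Check: 1024001^2 - 645*40320^2 = 1048578048001 - 1048578048000 = 1, so (x, y) = (1024001, 40320) solves the equation, and by the theorem it is the least positive solution.

(x, y) = (1024001, 40320)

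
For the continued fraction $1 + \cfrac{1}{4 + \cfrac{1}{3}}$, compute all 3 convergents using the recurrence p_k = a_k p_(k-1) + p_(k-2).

1/1, 5/4, 16/13

Using the convergent recurrence p_i = a_i*p_{i-1} + p_{i-2}, q_i = a_i*q_{i-1} + q_{i-2} with p_{-2}=0, p_{-1}=1, q_{-2}=1, q_{-1}=0:
  i=0: a_0=1, p_0 = 1*1 + 0 = 1, q_0 = 1*0 + 1 = 1.
  i=1: a_1=4, p_1 = 4*1 + 1 = 5, q_1 = 4*1 + 0 = 4.
  i=2: a_2=3, p_2 = 3*5 + 1 = 16, q_2 = 3*4 + 1 = 13.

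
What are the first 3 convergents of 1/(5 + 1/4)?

Using the convergent recurrence p_i = a_i*p_{i-1} + p_{i-2}, q_i = a_i*q_{i-1} + q_{i-2} with p_{-2}=0, p_{-1}=1, q_{-2}=1, q_{-1}=0:
  i=0: a_0=0, p_0 = 0*1 + 0 = 0, q_0 = 0*0 + 1 = 1.
  i=1: a_1=5, p_1 = 5*0 + 1 = 1, q_1 = 5*1 + 0 = 5.
  i=2: a_2=4, p_2 = 4*1 + 0 = 4, q_2 = 4*5 + 1 = 21.

0/1, 1/5, 4/21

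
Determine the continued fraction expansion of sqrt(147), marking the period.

[12; (8, 24)]

Write x_i = (sqrt(147) + m_i)/d_i with (m_0, d_0) = (0, 1). a_0 = floor(sqrt(147)) = 12, since 12^2 = 144 <= 147 < 169 = 13^2.
Iterate m_{i+1} = d_i*a_i - m_i, d_{i+1} = (147 - m_{i+1}^2)/d_i, a_{i+1} = floor((a_0 + m_{i+1})/d_{i+1}):
  m_1 = 1*12 - 0 = 12, d_1 = (147 - 12^2)/1 = 3/1 = 3, a_1 = floor((12 + 12)/3) = 8.
  m_2 = 3*8 - 12 = 12, d_2 = (147 - 12^2)/3 = 3/3 = 1, a_2 = floor((12 + 12)/1) = 24.
  m_3 = 1*24 - 12 = 12, d_3 = (147 - 12^2)/1 = 3/1 = 3: (m_3, d_3) = (m_1, d_1) = (12, 3), so from here the quotients repeat a_1, a_2; the period length is 2.
Hence the expansion of sqrt(147) is a_0 = 12 followed by the repeating block 8, 24 (period 2).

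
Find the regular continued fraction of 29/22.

[1; 3, 7]

Run the Euclidean algorithm on 29 and 22; the successive quotients are the partial quotients a_0, a_1, ... (each step inverts the fractional part left over by the previous one):
  29 = 1*22 + 7, so a_0 = 1.
  22 = 3*7 + 1, so a_1 = 3.
  7 = 7*1 + 0, so a_2 = 7.
The remainder reaches 0 after 3 divisions, so the expansion has 3 partial quotients, read off in order.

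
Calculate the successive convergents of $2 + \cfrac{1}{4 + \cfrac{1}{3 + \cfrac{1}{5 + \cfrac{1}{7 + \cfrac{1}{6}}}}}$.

Using the convergent recurrence p_i = a_i*p_{i-1} + p_{i-2}, q_i = a_i*q_{i-1} + q_{i-2} with p_{-2}=0, p_{-1}=1, q_{-2}=1, q_{-1}=0:
  i=0: a_0=2, p_0 = 2*1 + 0 = 2, q_0 = 2*0 + 1 = 1.
  i=1: a_1=4, p_1 = 4*2 + 1 = 9, q_1 = 4*1 + 0 = 4.
  i=2: a_2=3, p_2 = 3*9 + 2 = 29, q_2 = 3*4 + 1 = 13.
  i=3: a_3=5, p_3 = 5*29 + 9 = 154, q_3 = 5*13 + 4 = 69.
  i=4: a_4=7, p_4 = 7*154 + 29 = 1107, q_4 = 7*69 + 13 = 496.
  i=5: a_5=6, p_5 = 6*1107 + 154 = 6796, q_5 = 6*496 + 69 = 3045.

2/1, 9/4, 29/13, 154/69, 1107/496, 6796/3045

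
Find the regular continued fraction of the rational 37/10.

Run the Euclidean algorithm on 37 and 10; the successive quotients are the partial quotients a_0, a_1, ... (each step inverts the fractional part left over by the previous one):
  37 = 3*10 + 7, so a_0 = 3.
  10 = 1*7 + 3, so a_1 = 1.
  7 = 2*3 + 1, so a_2 = 2.
  3 = 3*1 + 0, so a_3 = 3.
The remainder reaches 0 after 4 divisions, so the expansion has 4 partial quotients, read off in order.

[3; 1, 2, 3]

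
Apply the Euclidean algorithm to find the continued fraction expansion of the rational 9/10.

[0; 1, 9]

Run the Euclidean algorithm on 9 and 10; the successive quotients are the partial quotients a_0, a_1, ... (each step inverts the fractional part left over by the previous one):
  9 = 0*10 + 9, so a_0 = 0.
  10 = 1*9 + 1, so a_1 = 1.
  9 = 9*1 + 0, so a_2 = 9.
The remainder reaches 0 after 3 divisions, so the expansion has 3 partial quotients, read off in order.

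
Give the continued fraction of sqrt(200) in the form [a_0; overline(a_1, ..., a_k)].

[14; overline(7, 28)]

Write x_i = (sqrt(200) + m_i)/d_i with (m_0, d_0) = (0, 1). a_0 = floor(sqrt(200)) = 14, since 14^2 = 196 <= 200 < 225 = 15^2.
Iterate m_{i+1} = d_i*a_i - m_i, d_{i+1} = (200 - m_{i+1}^2)/d_i, a_{i+1} = floor((a_0 + m_{i+1})/d_{i+1}):
  m_1 = 1*14 - 0 = 14, d_1 = (200 - 14^2)/1 = 4/1 = 4, a_1 = floor((14 + 14)/4) = 7.
  m_2 = 4*7 - 14 = 14, d_2 = (200 - 14^2)/4 = 4/4 = 1, a_2 = floor((14 + 14)/1) = 28.
  m_3 = 1*28 - 14 = 14, d_3 = (200 - 14^2)/1 = 4/1 = 4: (m_3, d_3) = (m_1, d_1) = (14, 4), so from here the quotients repeat a_1, a_2; the period length is 2.
Hence the expansion of sqrt(200) is a_0 = 14 followed by the repeating block 7, 28 (period 2).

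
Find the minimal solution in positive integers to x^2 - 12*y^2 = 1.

First expand sqrt(12) as a continued fraction. With x_i = (sqrt(12) + m_i)/d_i and (m_0, d_0) = (0, 1): a_0 = floor(sqrt(12)) = 3, since 3^2 = 9 <= 12 < 16 = 4^2.
Iterate m_{i+1} = d_i*a_i - m_i, d_{i+1} = (12 - m_{i+1}^2)/d_i, a_{i+1} = floor((a_0 + m_{i+1})/d_{i+1}):
  m_1 = 1*3 - 0 = 3, d_1 = (12 - 3^2)/1 = 3/1 = 3, a_1 = floor((3 + 3)/3) = 2.
  m_2 = 3*2 - 3 = 3, d_2 = (12 - 3^2)/3 = 3/3 = 1, a_2 = floor((3 + 3)/1) = 6.
  m_3 = 1*6 - 3 = 3, d_3 = (12 - 3^2)/1 = 3/1 = 3: (m_3, d_3) = (m_1, d_1) = (3, 3), so from here the quotients repeat a_1, a_2; the period length is 2.
So sqrt(12) = [3; (2, 6)] with period length k = 2.
k is even, so the fundamental solution of x^2 - 12y^2 = 1 is (p_{k-1}, q_{k-1}) = (p_1, q_1); compute convergents through index 1.
Convergents (p_i = a_i*p_{i-1} + p_{i-2}, q_i = a_i*q_{i-1} + q_{i-2} with p_{-2}=0, p_{-1}=1, q_{-2}=1, q_{-1}=0):
  i=0: a_0=3, p_0 = 3*1 + 0 = 3, q_0 = 3*0 + 1 = 1.
  i=1: a_1=2, p_1 = 2*3 + 1 = 7, q_1 = 2*1 + 0 = 2.
Check: 7^2 - 12*2^2 = 49 - 48 = 1, so (x, y) = (7, 2) solves the equation, and by the theorem it is the least positive solution.

(x, y) = (7, 2)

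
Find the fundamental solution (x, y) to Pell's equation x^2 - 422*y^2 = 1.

(x, y) = (7022501, 341850)

First expand sqrt(422) as a continued fraction. With x_i = (sqrt(422) + m_i)/d_i and (m_0, d_0) = (0, 1): a_0 = floor(sqrt(422)) = 20, since 20^2 = 400 <= 422 < 441 = 21^2.
Iterate m_{i+1} = d_i*a_i - m_i, d_{i+1} = (422 - m_{i+1}^2)/d_i, a_{i+1} = floor((a_0 + m_{i+1})/d_{i+1}):
  m_1 = 1*20 - 0 = 20, d_1 = (422 - 20^2)/1 = 22/1 = 22, a_1 = floor((20 + 20)/22) = 1.
  m_2 = 22*1 - 20 = 2, d_2 = (422 - 2^2)/22 = 418/22 = 19, a_2 = floor((20 + 2)/19) = 1.
  m_3 = 19*1 - 2 = 17, d_3 = (422 - 17^2)/19 = 133/19 = 7, a_3 = floor((20 + 17)/7) = 5.
  m_4 = 7*5 - 17 = 18, d_4 = (422 - 18^2)/7 = 98/7 = 14, a_4 = floor((20 + 18)/14) = 2.
  m_5 = 14*2 - 18 = 10, d_5 = (422 - 10^2)/14 = 322/14 = 23, a_5 = floor((20 + 10)/23) = 1.
  m_6 = 23*1 - 10 = 13, d_6 = (422 - 13^2)/23 = 253/23 = 11, a_6 = floor((20 + 13)/11) = 3.
  m_7 = 11*3 - 13 = 20, d_7 = (422 - 20^2)/11 = 22/11 = 2, a_7 = floor((20 + 20)/2) = 20.
  m_8 = 2*20 - 20 = 20, d_8 = (422 - 20^2)/2 = 22/2 = 11, a_8 = floor((20 + 20)/11) = 3.
  m_9 = 11*3 - 20 = 13, d_9 = (422 - 13^2)/11 = 253/11 = 23, a_9 = floor((20 + 13)/23) = 1.
  m_10 = 23*1 - 13 = 10, d_10 = (422 - 10^2)/23 = 322/23 = 14, a_10 = floor((20 + 10)/14) = 2.
  m_11 = 14*2 - 10 = 18, d_11 = (422 - 18^2)/14 = 98/14 = 7, a_11 = floor((20 + 18)/7) = 5.
  m_12 = 7*5 - 18 = 17, d_12 = (422 - 17^2)/7 = 133/7 = 19, a_12 = floor((20 + 17)/19) = 1.
  m_13 = 19*1 - 17 = 2, d_13 = (422 - 2^2)/19 = 418/19 = 22, a_13 = floor((20 + 2)/22) = 1.
  m_14 = 22*1 - 2 = 20, d_14 = (422 - 20^2)/22 = 22/22 = 1, a_14 = floor((20 + 20)/1) = 40.
  m_15 = 1*40 - 20 = 20, d_15 = (422 - 20^2)/1 = 22/1 = 22: (m_15, d_15) = (m_1, d_1) = (20, 22), so from here the quotients repeat a_1, ..., a_14; the period length is 14.
So sqrt(422) = [20; (1, 1, 5, 2, 1, 3, 20, 3, 1, 2, 5, 1, 1, 40)] with period length k = 14.
k is even, so the fundamental solution of x^2 - 422y^2 = 1 is (p_{k-1}, q_{k-1}) = (p_13, q_13); compute convergents through index 13.
Convergents (p_i = a_i*p_{i-1} + p_{i-2}, q_i = a_i*q_{i-1} + q_{i-2} with p_{-2}=0, p_{-1}=1, q_{-2}=1, q_{-1}=0):
  i=0: a_0=20, p_0 = 20*1 + 0 = 20, q_0 = 20*0 + 1 = 1.
  i=1: a_1=1, p_1 = 1*20 + 1 = 21, q_1 = 1*1 + 0 = 1.
  i=2: a_2=1, p_2 = 1*21 + 20 = 41, q_2 = 1*1 + 1 = 2.
  i=3: a_3=5, p_3 = 5*41 + 21 = 226, q_3 = 5*2 + 1 = 11.
  i=4: a_4=2, p_4 = 2*226 + 41 = 493, q_4 = 2*11 + 2 = 24.
  i=5: a_5=1, p_5 = 1*493 + 226 = 719, q_5 = 1*24 + 11 = 35.
  i=6: a_6=3, p_6 = 3*719 + 493 = 2650, q_6 = 3*35 + 24 = 129.
  i=7: a_7=20, p_7 = 20*2650 + 719 = 53719, q_7 = 20*129 + 35 = 2615.
  i=8: a_8=3, p_8 = 3*53719 + 2650 = 163807, q_8 = 3*2615 + 129 = 7974.
  i=9: a_9=1, p_9 = 1*163807 + 53719 = 217526, q_9 = 1*7974 + 2615 = 10589.
  i=10: a_10=2, p_10 = 2*217526 + 163807 = 598859, q_10 = 2*10589 + 7974 = 29152.
  i=11: a_11=5, p_11 = 5*598859 + 217526 = 3211821, q_11 = 5*29152 + 10589 = 156349.
  i=12: a_12=1, p_12 = 1*3211821 + 598859 = 3810680, q_12 = 1*156349 + 29152 = 185501.
  i=13: a_13=1, p_13 = 1*3810680 + 3211821 = 7022501, q_13 = 1*185501 + 156349 = 341850.
Check: 7022501^2 - 422*341850^2 = 49315520295001 - 49315520295000 = 1, so (x, y) = (7022501, 341850) solves the equation, and by the theorem it is the least positive solution.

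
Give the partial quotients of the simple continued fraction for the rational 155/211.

[0; 1, 2, 1, 3, 3, 4]

Run the Euclidean algorithm on 155 and 211; the successive quotients are the partial quotients a_0, a_1, ... (each step inverts the fractional part left over by the previous one):
  155 = 0*211 + 155, so a_0 = 0.
  211 = 1*155 + 56, so a_1 = 1.
  155 = 2*56 + 43, so a_2 = 2.
  56 = 1*43 + 13, so a_3 = 1.
  43 = 3*13 + 4, so a_4 = 3.
  13 = 3*4 + 1, so a_5 = 3.
  4 = 4*1 + 0, so a_6 = 4.
The remainder reaches 0 after 7 divisions, so the expansion has 7 partial quotients, read off in order.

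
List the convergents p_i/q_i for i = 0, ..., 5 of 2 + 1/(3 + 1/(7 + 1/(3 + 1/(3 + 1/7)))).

2/1, 7/3, 51/22, 160/69, 531/229, 3877/1672

Using the convergent recurrence p_i = a_i*p_{i-1} + p_{i-2}, q_i = a_i*q_{i-1} + q_{i-2} with p_{-2}=0, p_{-1}=1, q_{-2}=1, q_{-1}=0:
  i=0: a_0=2, p_0 = 2*1 + 0 = 2, q_0 = 2*0 + 1 = 1.
  i=1: a_1=3, p_1 = 3*2 + 1 = 7, q_1 = 3*1 + 0 = 3.
  i=2: a_2=7, p_2 = 7*7 + 2 = 51, q_2 = 7*3 + 1 = 22.
  i=3: a_3=3, p_3 = 3*51 + 7 = 160, q_3 = 3*22 + 3 = 69.
  i=4: a_4=3, p_4 = 3*160 + 51 = 531, q_4 = 3*69 + 22 = 229.
  i=5: a_5=7, p_5 = 7*531 + 160 = 3877, q_5 = 7*229 + 69 = 1672.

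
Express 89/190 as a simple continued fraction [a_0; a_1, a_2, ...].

Run the Euclidean algorithm on 89 and 190; the successive quotients are the partial quotients a_0, a_1, ... (each step inverts the fractional part left over by the previous one):
  89 = 0*190 + 89, so a_0 = 0.
  190 = 2*89 + 12, so a_1 = 2.
  89 = 7*12 + 5, so a_2 = 7.
  12 = 2*5 + 2, so a_3 = 2.
  5 = 2*2 + 1, so a_4 = 2.
  2 = 2*1 + 0, so a_5 = 2.
The remainder reaches 0 after 6 divisions, so the expansion has 6 partial quotients, read off in order.

[0; 2, 7, 2, 2, 2]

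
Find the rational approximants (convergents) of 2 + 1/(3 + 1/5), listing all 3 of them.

2/1, 7/3, 37/16

Using the convergent recurrence p_i = a_i*p_{i-1} + p_{i-2}, q_i = a_i*q_{i-1} + q_{i-2} with p_{-2}=0, p_{-1}=1, q_{-2}=1, q_{-1}=0:
  i=0: a_0=2, p_0 = 2*1 + 0 = 2, q_0 = 2*0 + 1 = 1.
  i=1: a_1=3, p_1 = 3*2 + 1 = 7, q_1 = 3*1 + 0 = 3.
  i=2: a_2=5, p_2 = 5*7 + 2 = 37, q_2 = 5*3 + 1 = 16.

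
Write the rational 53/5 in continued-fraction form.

Run the Euclidean algorithm on 53 and 5; the successive quotients are the partial quotients a_0, a_1, ... (each step inverts the fractional part left over by the previous one):
  53 = 10*5 + 3, so a_0 = 10.
  5 = 1*3 + 2, so a_1 = 1.
  3 = 1*2 + 1, so a_2 = 1.
  2 = 2*1 + 0, so a_3 = 2.
The remainder reaches 0 after 4 divisions, so the expansion has 4 partial quotients, read off in order.

[10; 1, 1, 2]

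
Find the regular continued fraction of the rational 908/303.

Run the Euclidean algorithm on 908 and 303; the successive quotients are the partial quotients a_0, a_1, ... (each step inverts the fractional part left over by the previous one):
  908 = 2*303 + 302, so a_0 = 2.
  303 = 1*302 + 1, so a_1 = 1.
  302 = 302*1 + 0, so a_2 = 302.
The remainder reaches 0 after 3 divisions, so the expansion has 3 partial quotients, read off in order.

[2; 1, 302]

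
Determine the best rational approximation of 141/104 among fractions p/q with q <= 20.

19/14

Expand x = 141/104 as a continued fraction with the Euclidean algorithm:
  141 = 1*104 + 37, so a_0 = 1.
  104 = 2*37 + 30, so a_1 = 2.
  37 = 1*30 + 7, so a_2 = 1.
  30 = 4*7 + 2, so a_3 = 4.
  7 = 3*2 + 1, so a_4 = 3.
  2 = 2*1 + 0, so a_5 = 2.
so x = [1; 2, 1, 4, 3, 2].
Convergents (p_i = a_i*p_{i-1} + p_{i-2}, q_i = a_i*q_{i-1} + q_{i-2} with p_{-2}=0, p_{-1}=1, q_{-2}=1, q_{-1}=0), until the denominator exceeds 20:
  i=0: a_0=1, p_0 = 1*1 + 0 = 1, q_0 = 1*0 + 1 = 1.
  i=1: a_1=2, p_1 = 2*1 + 1 = 3, q_1 = 2*1 + 0 = 2.
  i=2: a_2=1, p_2 = 1*3 + 1 = 4, q_2 = 1*2 + 1 = 3.
  i=3: a_3=4, p_3 = 4*4 + 3 = 19, q_3 = 4*3 + 2 = 14.
  i=4: a_4=3, p_4 = 3*19 + 4 = 61, q_4 = 3*14 + 3 = 45.
q_4 = 45 > 20, so the last convergent with denominator <= 20 is p_3/q_3 = 19/14.
The closest fraction with denominator <= 20 is either p_3/q_3 or the intermediate fraction (k*p_3 + p_2)/(k*q_3 + q_2) with the largest k >= 1 whose denominator stays <= 20; these approach x as k grows, and every other convergent or intermediate fraction in range is farther away.
Largest k: floor((20 - q_2)/q_3) = floor((20 - 3)/14) = 1.
That gives (1*19 + 4)/(1*14 + 3) = 23/17.
Compare the errors: |x - 19/14| = |141*14 - 19*104|/(104*14) = 2/1456, and |x - 23/17| = |141*17 - 23*104|/(104*17) = 5/1768.
Cross-multiplying, 2*1768 = 3536 < 7280 = 5*1456, so 2/1456 is smaller: the convergent 19/14 is closer to x than 23/17.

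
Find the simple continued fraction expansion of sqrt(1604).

Write x_i = (sqrt(1604) + m_i)/d_i with (m_0, d_0) = (0, 1). a_0 = floor(sqrt(1604)) = 40, since 40^2 = 1600 <= 1604 < 1681 = 41^2.
Iterate m_{i+1} = d_i*a_i - m_i, d_{i+1} = (1604 - m_{i+1}^2)/d_i, a_{i+1} = floor((a_0 + m_{i+1})/d_{i+1}):
  m_1 = 1*40 - 0 = 40, d_1 = (1604 - 40^2)/1 = 4/1 = 4, a_1 = floor((40 + 40)/4) = 20.
  m_2 = 4*20 - 40 = 40, d_2 = (1604 - 40^2)/4 = 4/4 = 1, a_2 = floor((40 + 40)/1) = 80.
  m_3 = 1*80 - 40 = 40, d_3 = (1604 - 40^2)/1 = 4/1 = 4: (m_3, d_3) = (m_1, d_1) = (40, 4), so from here the quotients repeat a_1, a_2; the period length is 2.
Hence the expansion of sqrt(1604) is a_0 = 40 followed by the repeating block 20, 80 (period 2).

[40; (20, 80)]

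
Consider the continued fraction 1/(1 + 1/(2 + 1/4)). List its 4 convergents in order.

Using the convergent recurrence p_i = a_i*p_{i-1} + p_{i-2}, q_i = a_i*q_{i-1} + q_{i-2} with p_{-2}=0, p_{-1}=1, q_{-2}=1, q_{-1}=0:
  i=0: a_0=0, p_0 = 0*1 + 0 = 0, q_0 = 0*0 + 1 = 1.
  i=1: a_1=1, p_1 = 1*0 + 1 = 1, q_1 = 1*1 + 0 = 1.
  i=2: a_2=2, p_2 = 2*1 + 0 = 2, q_2 = 2*1 + 1 = 3.
  i=3: a_3=4, p_3 = 4*2 + 1 = 9, q_3 = 4*3 + 1 = 13.

0/1, 1/1, 2/3, 9/13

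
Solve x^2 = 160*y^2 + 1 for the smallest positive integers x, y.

(x, y) = (721, 57)

First expand sqrt(160) as a continued fraction. With x_i = (sqrt(160) + m_i)/d_i and (m_0, d_0) = (0, 1): a_0 = floor(sqrt(160)) = 12, since 12^2 = 144 <= 160 < 169 = 13^2.
Iterate m_{i+1} = d_i*a_i - m_i, d_{i+1} = (160 - m_{i+1}^2)/d_i, a_{i+1} = floor((a_0 + m_{i+1})/d_{i+1}):
  m_1 = 1*12 - 0 = 12, d_1 = (160 - 12^2)/1 = 16/1 = 16, a_1 = floor((12 + 12)/16) = 1.
  m_2 = 16*1 - 12 = 4, d_2 = (160 - 4^2)/16 = 144/16 = 9, a_2 = floor((12 + 4)/9) = 1.
  m_3 = 9*1 - 4 = 5, d_3 = (160 - 5^2)/9 = 135/9 = 15, a_3 = floor((12 + 5)/15) = 1.
  m_4 = 15*1 - 5 = 10, d_4 = (160 - 10^2)/15 = 60/15 = 4, a_4 = floor((12 + 10)/4) = 5.
  m_5 = 4*5 - 10 = 10, d_5 = (160 - 10^2)/4 = 60/4 = 15, a_5 = floor((12 + 10)/15) = 1.
  m_6 = 15*1 - 10 = 5, d_6 = (160 - 5^2)/15 = 135/15 = 9, a_6 = floor((12 + 5)/9) = 1.
  m_7 = 9*1 - 5 = 4, d_7 = (160 - 4^2)/9 = 144/9 = 16, a_7 = floor((12 + 4)/16) = 1.
  m_8 = 16*1 - 4 = 12, d_8 = (160 - 12^2)/16 = 16/16 = 1, a_8 = floor((12 + 12)/1) = 24.
  m_9 = 1*24 - 12 = 12, d_9 = (160 - 12^2)/1 = 16/1 = 16: (m_9, d_9) = (m_1, d_1) = (12, 16), so from here the quotients repeat a_1, ..., a_8; the period length is 8.
So sqrt(160) = [12; (1, 1, 1, 5, 1, 1, 1, 24)] with period length k = 8.
k is even, so the fundamental solution of x^2 - 160y^2 = 1 is (p_{k-1}, q_{k-1}) = (p_7, q_7); compute convergents through index 7.
Convergents (p_i = a_i*p_{i-1} + p_{i-2}, q_i = a_i*q_{i-1} + q_{i-2} with p_{-2}=0, p_{-1}=1, q_{-2}=1, q_{-1}=0):
  i=0: a_0=12, p_0 = 12*1 + 0 = 12, q_0 = 12*0 + 1 = 1.
  i=1: a_1=1, p_1 = 1*12 + 1 = 13, q_1 = 1*1 + 0 = 1.
  i=2: a_2=1, p_2 = 1*13 + 12 = 25, q_2 = 1*1 + 1 = 2.
  i=3: a_3=1, p_3 = 1*25 + 13 = 38, q_3 = 1*2 + 1 = 3.
  i=4: a_4=5, p_4 = 5*38 + 25 = 215, q_4 = 5*3 + 2 = 17.
  i=5: a_5=1, p_5 = 1*215 + 38 = 253, q_5 = 1*17 + 3 = 20.
  i=6: a_6=1, p_6 = 1*253 + 215 = 468, q_6 = 1*20 + 17 = 37.
  i=7: a_7=1, p_7 = 1*468 + 253 = 721, q_7 = 1*37 + 20 = 57.
Check: 721^2 - 160*57^2 = 519841 - 519840 = 1, so (x, y) = (721, 57) solves the equation, and by the theorem it is the least positive solution.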